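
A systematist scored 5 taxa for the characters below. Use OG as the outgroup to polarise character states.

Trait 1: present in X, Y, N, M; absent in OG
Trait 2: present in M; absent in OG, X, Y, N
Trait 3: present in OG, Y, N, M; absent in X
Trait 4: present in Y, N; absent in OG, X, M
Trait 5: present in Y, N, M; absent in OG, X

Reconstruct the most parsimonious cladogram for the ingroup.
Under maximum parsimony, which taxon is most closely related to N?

Y

Character polarity is set by the outgroup: the derived state is whichever differs from the outgroup's state, so for Trait 3 the derived state is 'absent', and for the remaining characters it is 'present'.
Trait 1 (derived state 'present') is shared by all ingroup taxa — unites the whole ingroup.
Trait 2 (derived state 'present') is unique to M (autapomorphy; uninformative for grouping).
Trait 3 (derived state 'absent') is unique to X (autapomorphy; uninformative for grouping).
Trait 4 (derived state 'present') is shared by N and Y — a synapomorphy uniting that clade.
Trait 5: derived state 'present' in M, N, and Y only — synapomorphy for {M, N, Y}.
Most parsimonious ingroup topology: (X,((Y,N),M)).
N and Y form a cherry on this tree, so they are sister taxa.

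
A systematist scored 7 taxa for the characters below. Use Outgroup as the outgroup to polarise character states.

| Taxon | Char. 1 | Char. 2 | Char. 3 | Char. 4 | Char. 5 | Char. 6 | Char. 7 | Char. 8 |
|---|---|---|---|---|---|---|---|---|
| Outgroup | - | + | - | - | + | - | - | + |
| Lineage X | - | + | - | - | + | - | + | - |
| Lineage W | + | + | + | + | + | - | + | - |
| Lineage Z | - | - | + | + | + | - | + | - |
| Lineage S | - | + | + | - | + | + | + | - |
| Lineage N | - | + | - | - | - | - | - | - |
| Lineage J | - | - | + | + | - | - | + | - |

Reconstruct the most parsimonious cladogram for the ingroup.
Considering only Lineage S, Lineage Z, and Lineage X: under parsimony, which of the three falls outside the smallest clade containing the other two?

Character polarity is set by the outgroup: the derived state is whichever differs from the outgroup's state, so for Char. 2, Char. 5, Char. 8 the derived state is '-', and for the remaining characters it is '+'.
Char. 1 (derived state '+') is unique to Lineage W (autapomorphy; uninformative for grouping).
Only Lineage J and Lineage Z show the derived state '-' for Char. 2, supporting them as a clade.
Char. 3: derived state '+' in Lineage J, Lineage S, Lineage W, and Lineage Z only — synapomorphy for {Lineage J, Lineage S, Lineage W, Lineage Z}.
Only Lineage J, Lineage W, and Lineage Z show the derived state '+' for Char. 4, supporting them as a clade.
Char. 5 groups Lineage J and Lineage N, which is incompatible with the clades supported by the remaining characters; treating it as convergent (homoplasy) costs fewer steps than any alternative tree.
Char. 6 (derived state '+') is unique to Lineage S (autapomorphy; uninformative for grouping).
Only Lineage J, Lineage S, Lineage W, Lineage X, and Lineage Z show the derived state '+' for Char. 7, supporting them as a clade.
All ingroup taxa share the derived state '-' for Char. 8; it defines the ingroup but does not resolve relationships within it.
Most parsimonious ingroup topology: ((Lineage X,((Lineage W,(Lineage Z,Lineage J)),Lineage S)),Lineage N).
Lineage Z and Lineage S share a more recent common ancestor with each other than either does with Lineage X, so Lineage X is the least closely related of the three.

Lineage X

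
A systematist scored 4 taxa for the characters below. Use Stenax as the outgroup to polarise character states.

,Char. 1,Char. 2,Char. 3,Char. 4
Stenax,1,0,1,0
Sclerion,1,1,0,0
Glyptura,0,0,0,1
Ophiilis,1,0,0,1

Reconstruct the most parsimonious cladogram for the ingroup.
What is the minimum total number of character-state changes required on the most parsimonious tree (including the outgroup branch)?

Character polarity is set by the outgroup: the derived state is whichever differs from the outgroup's state, so for Char. 1, Char. 3 the derived state is '0', and for the remaining characters it is '1'.
Char. 1: derived state '0' in Glyptura only — an autapomorphy, so it tells us nothing about relationships among taxa.
Char. 2: derived state '1' in Sclerion only — an autapomorphy, so it tells us nothing about relationships among taxa.
All ingroup taxa share the derived state '0' for Char. 3; it defines the ingroup but does not resolve relationships within it.
Only Glyptura and Ophiilis show the derived state '1' for Char. 4, supporting them as a clade.
Most parsimonious ingroup topology: (Sclerion,(Glyptura,Ophiilis)).
Changes per character on this tree: Char. 1: 1; Char. 2: 1; Char. 3: 1; Char. 4: 1.
Total = 4.

4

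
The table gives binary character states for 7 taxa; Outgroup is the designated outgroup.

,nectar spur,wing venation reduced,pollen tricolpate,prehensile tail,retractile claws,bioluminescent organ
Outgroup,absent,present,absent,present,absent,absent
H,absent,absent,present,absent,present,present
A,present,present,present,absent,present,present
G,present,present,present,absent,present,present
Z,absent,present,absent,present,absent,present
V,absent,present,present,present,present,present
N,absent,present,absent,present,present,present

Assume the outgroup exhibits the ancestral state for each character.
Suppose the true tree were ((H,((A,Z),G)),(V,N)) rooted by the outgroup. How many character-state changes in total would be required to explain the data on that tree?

Map each character onto ((H,((A,Z),G)),(V,N)) (rooted by Outgroup) and count the minimum state changes it requires (Fitch parsimony):
nectar spur: 2; wing venation reduced: 1; pollen tricolpate: 3; prehensile tail: 2; retractile claws: 2; bioluminescent organ: 1.
Total tree length = 11.

11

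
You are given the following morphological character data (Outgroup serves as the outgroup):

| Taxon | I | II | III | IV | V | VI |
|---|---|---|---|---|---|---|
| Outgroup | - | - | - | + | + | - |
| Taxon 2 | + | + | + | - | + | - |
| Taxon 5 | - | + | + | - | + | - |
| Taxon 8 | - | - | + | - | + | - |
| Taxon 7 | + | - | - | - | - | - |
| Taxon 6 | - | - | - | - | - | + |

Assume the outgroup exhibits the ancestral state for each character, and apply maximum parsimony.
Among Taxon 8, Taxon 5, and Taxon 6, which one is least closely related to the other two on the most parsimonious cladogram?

Taxon 6

Character polarity is set by the outgroup: the derived state is whichever differs from the outgroup's state, so for IV, V the derived state is '-', and for the remaining characters it is '+'.
I groups Taxon 2 and Taxon 7, which is incompatible with the clades supported by the remaining characters; treating it as convergent (homoplasy) costs fewer steps than any alternative tree.
Only Taxon 2 and Taxon 5 show the derived state '+' for II, supporting them as a clade.
III: derived state '+' in Taxon 2, Taxon 5, and Taxon 8 only — synapomorphy for {Taxon 2, Taxon 5, Taxon 8}.
IV (derived state '-') is shared by all ingroup taxa — unites the whole ingroup.
Only Taxon 6 and Taxon 7 show the derived state '-' for V, supporting them as a clade.
VI: derived state '+' in Taxon 6 only — an autapomorphy, so it tells us nothing about relationships among taxa.
Most parsimonious ingroup topology: (((Taxon 2,Taxon 5),Taxon 8),(Taxon 7,Taxon 6)).
Taxon 5 and Taxon 8 share a more recent common ancestor with each other than either does with Taxon 6, so Taxon 6 is the least closely related of the three.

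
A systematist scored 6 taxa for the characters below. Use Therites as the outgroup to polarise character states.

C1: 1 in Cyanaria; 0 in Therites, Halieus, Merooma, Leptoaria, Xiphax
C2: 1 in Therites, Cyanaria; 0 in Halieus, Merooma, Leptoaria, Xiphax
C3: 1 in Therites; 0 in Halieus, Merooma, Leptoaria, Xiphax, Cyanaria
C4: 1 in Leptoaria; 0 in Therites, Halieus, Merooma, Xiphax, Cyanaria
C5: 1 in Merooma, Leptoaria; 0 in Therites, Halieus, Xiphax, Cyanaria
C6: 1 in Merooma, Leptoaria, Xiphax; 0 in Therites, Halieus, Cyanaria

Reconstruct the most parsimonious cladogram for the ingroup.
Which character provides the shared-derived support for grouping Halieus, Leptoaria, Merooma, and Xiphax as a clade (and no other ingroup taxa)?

Character polarity is set by the outgroup: the derived state is whichever differs from the outgroup's state, so for C2, C3 the derived state is '0', and for the remaining characters it is '1'.
C1 (derived state '1') is unique to Cyanaria (autapomorphy; uninformative for grouping).
C2 (derived state '0') is shared by Halieus, Leptoaria, Merooma, and Xiphax — a synapomorphy uniting that clade.
C3 (derived state '0') is shared by all ingroup taxa — unites the whole ingroup.
C4: derived state '1' in Leptoaria only — an autapomorphy, so it tells us nothing about relationships among taxa.
C5: derived state '1' in Leptoaria and Merooma only — synapomorphy for {Leptoaria, Merooma}.
Only Leptoaria, Merooma, and Xiphax show the derived state '1' for C6, supporting them as a clade.
Most parsimonious ingroup topology: ((Halieus,((Merooma,Leptoaria),Xiphax)),Cyanaria).
The clade {Halieus, Leptoaria, Merooma, Xiphax} is supported by C2: its derived state '0' occurs in exactly those taxa and in no other taxon (including the outgroup).

C2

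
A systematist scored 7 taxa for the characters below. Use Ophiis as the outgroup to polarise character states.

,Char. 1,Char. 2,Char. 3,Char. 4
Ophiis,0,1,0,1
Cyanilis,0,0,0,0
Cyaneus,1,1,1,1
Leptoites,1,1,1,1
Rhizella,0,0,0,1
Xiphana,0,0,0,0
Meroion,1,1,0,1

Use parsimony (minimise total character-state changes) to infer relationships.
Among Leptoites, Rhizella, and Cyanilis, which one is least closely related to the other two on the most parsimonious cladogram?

Leptoites

Character polarity is set by the outgroup: the derived state is whichever differs from the outgroup's state, so for Char. 2, Char. 4 the derived state is '0', and for the remaining characters it is '1'.
Char. 1 (derived state '1') is shared by Cyaneus, Leptoites, and Meroion — a synapomorphy uniting that clade.
Char. 2: derived state '0' in Cyanilis, Rhizella, and Xiphana only — synapomorphy for {Cyanilis, Rhizella, Xiphana}.
Only Cyaneus and Leptoites show the derived state '1' for Char. 3, supporting them as a clade.
Char. 4 (derived state '0') is shared by Cyanilis and Xiphana — a synapomorphy uniting that clade.
Most parsimonious ingroup topology: (((Cyanilis,Xiphana),Rhizella),((Cyaneus,Leptoites),Meroion)).
Rhizella and Cyanilis share a more recent common ancestor with each other than either does with Leptoites, so Leptoites is the least closely related of the three.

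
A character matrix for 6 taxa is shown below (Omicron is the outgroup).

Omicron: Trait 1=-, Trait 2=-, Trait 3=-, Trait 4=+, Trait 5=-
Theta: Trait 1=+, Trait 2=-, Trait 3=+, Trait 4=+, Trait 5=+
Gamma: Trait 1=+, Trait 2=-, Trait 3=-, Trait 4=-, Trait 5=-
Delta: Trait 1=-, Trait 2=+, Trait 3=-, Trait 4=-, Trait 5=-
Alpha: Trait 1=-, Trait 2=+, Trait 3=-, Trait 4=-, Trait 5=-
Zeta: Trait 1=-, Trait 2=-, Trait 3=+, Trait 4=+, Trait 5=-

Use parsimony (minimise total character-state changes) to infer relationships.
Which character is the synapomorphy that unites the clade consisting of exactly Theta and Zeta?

Character polarity is set by the outgroup: the derived state is whichever differs from the outgroup's state, so for Trait 4 the derived state is '-', and for the remaining characters it is '+'.
Trait 1 groups Gamma and Theta, which is incompatible with the clades supported by the remaining characters; treating it as convergent (homoplasy) costs fewer steps than any alternative tree.
Trait 2 (derived state '+') is shared by Alpha and Delta — a synapomorphy uniting that clade.
Trait 3 (derived state '+') is shared by Theta and Zeta — a synapomorphy uniting that clade.
Trait 4: derived state '-' in Alpha, Delta, and Gamma only — synapomorphy for {Alpha, Delta, Gamma}.
Trait 5 (derived state '+') is unique to Theta (autapomorphy; uninformative for grouping).
Most parsimonious ingroup topology: ((Theta,Zeta),(Gamma,(Delta,Alpha))).
The clade {Theta, Zeta} is supported by Trait 3: its derived state '+' occurs in exactly those taxa and in no other taxon (including the outgroup).

Trait 3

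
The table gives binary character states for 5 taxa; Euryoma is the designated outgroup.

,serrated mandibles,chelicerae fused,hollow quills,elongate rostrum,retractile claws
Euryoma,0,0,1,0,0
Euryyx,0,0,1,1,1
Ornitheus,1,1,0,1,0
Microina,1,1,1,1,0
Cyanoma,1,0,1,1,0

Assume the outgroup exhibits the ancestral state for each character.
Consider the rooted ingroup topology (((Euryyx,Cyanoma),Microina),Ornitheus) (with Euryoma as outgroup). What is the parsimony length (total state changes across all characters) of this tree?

7

Map each character onto (((Euryyx,Cyanoma),Microina),Ornitheus) (rooted by Euryoma) and count the minimum state changes it requires (Fitch parsimony):
serrated mandibles: 2; chelicerae fused: 2; hollow quills: 1; elongate rostrum: 1; retractile claws: 1.
Total tree length = 7.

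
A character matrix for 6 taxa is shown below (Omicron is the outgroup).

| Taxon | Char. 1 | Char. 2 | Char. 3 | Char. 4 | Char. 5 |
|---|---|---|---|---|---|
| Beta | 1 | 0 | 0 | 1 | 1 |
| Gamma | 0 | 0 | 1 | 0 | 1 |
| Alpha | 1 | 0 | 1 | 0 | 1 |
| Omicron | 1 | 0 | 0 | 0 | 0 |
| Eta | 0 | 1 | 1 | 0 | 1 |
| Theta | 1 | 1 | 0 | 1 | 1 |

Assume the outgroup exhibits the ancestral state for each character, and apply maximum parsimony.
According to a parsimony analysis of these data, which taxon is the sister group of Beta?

Character polarity is set by the outgroup: the derived state is whichever differs from the outgroup's state, so for Char. 1 the derived state is '0', and for the remaining characters it is '1'.
Only Eta and Gamma show the derived state '0' for Char. 1, supporting them as a clade.
Char. 2 (state '1') occurs in Eta and Theta but conflicts with the nesting implied by the other characters — most parsimoniously interpreted as homoplasy.
Char. 3 (derived state '1') is shared by Alpha, Eta, and Gamma — a synapomorphy uniting that clade.
Char. 4: derived state '1' in Beta and Theta only — synapomorphy for {Beta, Theta}.
Char. 5 (derived state '1') is shared by all ingroup taxa — unites the whole ingroup.
Most parsimonious ingroup topology: ((Beta,Theta),((Eta,Gamma),Alpha)).
Beta and Theta form a cherry on this tree, so they are sister taxa.

Theta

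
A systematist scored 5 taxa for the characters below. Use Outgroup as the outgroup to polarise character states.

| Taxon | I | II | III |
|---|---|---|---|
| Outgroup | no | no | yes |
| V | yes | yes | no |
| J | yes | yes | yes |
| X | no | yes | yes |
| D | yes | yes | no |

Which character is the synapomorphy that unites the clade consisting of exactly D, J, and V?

I

Character polarity is set by the outgroup: the derived state is whichever differs from the outgroup's state, so for III the derived state is 'no', and for the remaining characters it is 'yes'.
Only D, J, and V show the derived state 'yes' for I, supporting them as a clade.
II (derived state 'yes') is shared by all ingroup taxa — unites the whole ingroup.
III (derived state 'no') is shared by D and V — a synapomorphy uniting that clade.
Most parsimonious ingroup topology: (((V,D),J),X).
The clade {D, J, V} is supported by I: its derived state 'yes' occurs in exactly those taxa and in no other taxon (including the outgroup).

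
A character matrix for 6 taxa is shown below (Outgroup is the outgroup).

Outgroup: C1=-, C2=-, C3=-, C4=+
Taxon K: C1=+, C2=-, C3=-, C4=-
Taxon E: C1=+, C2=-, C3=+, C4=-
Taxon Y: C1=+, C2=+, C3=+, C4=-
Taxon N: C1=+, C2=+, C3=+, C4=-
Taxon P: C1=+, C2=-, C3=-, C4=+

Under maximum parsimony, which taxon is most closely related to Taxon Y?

Character polarity is set by the outgroup: the derived state is whichever differs from the outgroup's state, so for C4 the derived state is '-', and for the remaining characters it is '+'.
C1 (derived state '+') is shared by all ingroup taxa — unites the whole ingroup.
C2: derived state '+' in Taxon N and Taxon Y only — synapomorphy for {Taxon N, Taxon Y}.
Only Taxon E, Taxon N, and Taxon Y show the derived state '+' for C3, supporting them as a clade.
C4: derived state '-' in Taxon E, Taxon K, Taxon N, and Taxon Y only — synapomorphy for {Taxon E, Taxon K, Taxon N, Taxon Y}.
Most parsimonious ingroup topology: ((Taxon K,(Taxon E,(Taxon Y,Taxon N))),Taxon P).
Taxon Y and Taxon N form a cherry on this tree, so they are sister taxa.

Taxon N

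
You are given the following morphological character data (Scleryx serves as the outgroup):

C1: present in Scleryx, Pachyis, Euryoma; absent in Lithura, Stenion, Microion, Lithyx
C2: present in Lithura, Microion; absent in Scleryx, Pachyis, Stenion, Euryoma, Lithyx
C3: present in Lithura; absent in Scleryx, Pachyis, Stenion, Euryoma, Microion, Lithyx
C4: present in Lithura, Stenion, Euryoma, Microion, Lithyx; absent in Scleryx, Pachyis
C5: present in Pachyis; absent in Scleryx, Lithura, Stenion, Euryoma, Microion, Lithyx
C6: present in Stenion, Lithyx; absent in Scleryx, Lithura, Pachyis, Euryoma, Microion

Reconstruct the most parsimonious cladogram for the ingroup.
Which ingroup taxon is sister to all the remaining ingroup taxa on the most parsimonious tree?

Character polarity is set by the outgroup: the derived state is whichever differs from the outgroup's state, so for C1 the derived state is 'absent', and for the remaining characters it is 'present'.
C1 (derived state 'absent') is shared by Lithura, Lithyx, Microion, and Stenion — a synapomorphy uniting that clade.
Only Lithura and Microion show the derived state 'present' for C2, supporting them as a clade.
C3 (derived state 'present') is unique to Lithura (autapomorphy; uninformative for grouping).
C4: derived state 'present' in Euryoma, Lithura, Lithyx, Microion, and Stenion only — synapomorphy for {Euryoma, Lithura, Lithyx, Microion, Stenion}.
C5 (derived state 'present') is unique to Pachyis (autapomorphy; uninformative for grouping).
Only Lithyx and Stenion show the derived state 'present' for C6, supporting them as a clade.
Most parsimonious ingroup topology: ((((Lithura,Microion),(Stenion,Lithyx)),Euryoma),Pachyis).
Pachyis is sister to the clade containing all other ingroup taxa, so it is the earliest-diverging (most basal) ingroup lineage.

Pachyis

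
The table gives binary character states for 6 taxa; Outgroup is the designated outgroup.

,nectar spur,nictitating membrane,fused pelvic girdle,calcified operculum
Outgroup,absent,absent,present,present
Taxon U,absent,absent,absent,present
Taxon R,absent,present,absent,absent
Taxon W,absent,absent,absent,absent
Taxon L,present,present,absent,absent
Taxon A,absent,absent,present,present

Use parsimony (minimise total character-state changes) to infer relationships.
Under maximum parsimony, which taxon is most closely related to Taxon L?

Character polarity is set by the outgroup: the derived state is whichever differs from the outgroup's state, so for fused pelvic girdle, calcified operculum the derived state is 'absent', and for the remaining characters it is 'present'.
nectar spur (derived state 'present') is unique to Taxon L (autapomorphy; uninformative for grouping).
nictitating membrane (derived state 'present') is shared by Taxon L and Taxon R — a synapomorphy uniting that clade.
fused pelvic girdle (derived state 'absent') is shared by Taxon L, Taxon R, Taxon U, and Taxon W — a synapomorphy uniting that clade.
Only Taxon L, Taxon R, and Taxon W show the derived state 'absent' for calcified operculum, supporting them as a clade.
Most parsimonious ingroup topology: ((Taxon U,((Taxon R,Taxon L),Taxon W)),Taxon A).
Taxon L and Taxon R form a cherry on this tree, so they are sister taxa.

Taxon R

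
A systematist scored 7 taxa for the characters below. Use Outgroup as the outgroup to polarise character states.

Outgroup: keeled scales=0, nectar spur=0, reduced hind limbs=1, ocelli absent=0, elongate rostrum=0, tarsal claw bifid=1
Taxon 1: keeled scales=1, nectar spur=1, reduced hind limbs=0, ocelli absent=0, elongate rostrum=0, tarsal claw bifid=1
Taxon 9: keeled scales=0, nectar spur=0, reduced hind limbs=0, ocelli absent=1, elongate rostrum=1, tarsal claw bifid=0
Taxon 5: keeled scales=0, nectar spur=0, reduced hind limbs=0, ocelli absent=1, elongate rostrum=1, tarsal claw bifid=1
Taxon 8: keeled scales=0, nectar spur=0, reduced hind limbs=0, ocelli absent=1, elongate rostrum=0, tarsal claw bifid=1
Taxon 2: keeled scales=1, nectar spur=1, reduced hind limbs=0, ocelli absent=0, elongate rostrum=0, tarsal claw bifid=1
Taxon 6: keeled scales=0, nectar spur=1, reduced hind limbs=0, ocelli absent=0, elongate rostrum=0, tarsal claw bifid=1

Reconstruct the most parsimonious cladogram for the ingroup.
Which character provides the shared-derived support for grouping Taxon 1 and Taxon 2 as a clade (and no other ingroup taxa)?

keeled scales

Character polarity is set by the outgroup: the derived state is whichever differs from the outgroup's state, so for reduced hind limbs, tarsal claw bifid the derived state is '0', and for the remaining characters it is '1'.
Only Taxon 1 and Taxon 2 show the derived state '1' for keeled scales, supporting them as a clade.
nectar spur (derived state '1') is shared by Taxon 1, Taxon 2, and Taxon 6 — a synapomorphy uniting that clade.
All ingroup taxa share the derived state '0' for reduced hind limbs; it defines the ingroup but does not resolve relationships within it.
Only Taxon 5, Taxon 8, and Taxon 9 show the derived state '1' for ocelli absent, supporting them as a clade.
elongate rostrum (derived state '1') is shared by Taxon 5 and Taxon 9 — a synapomorphy uniting that clade.
tarsal claw bifid: derived state '0' in Taxon 9 only — an autapomorphy, so it tells us nothing about relationships among taxa.
Most parsimonious ingroup topology: (((Taxon 1,Taxon 2),Taxon 6),((Taxon 9,Taxon 5),Taxon 8)).
The clade {Taxon 1, Taxon 2} is supported by keeled scales: its derived state '1' occurs in exactly those taxa and in no other taxon (including the outgroup).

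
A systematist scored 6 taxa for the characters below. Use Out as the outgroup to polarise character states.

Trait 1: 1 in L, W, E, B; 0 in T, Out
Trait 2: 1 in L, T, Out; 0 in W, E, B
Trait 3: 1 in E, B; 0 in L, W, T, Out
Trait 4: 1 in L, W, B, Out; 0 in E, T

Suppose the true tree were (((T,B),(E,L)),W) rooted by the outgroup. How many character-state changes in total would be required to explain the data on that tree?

9

Map each character onto (((T,B),(E,L)),W) (rooted by Out) and count the minimum state changes it requires (Fitch parsimony):
Trait 1: 2; Trait 2: 3; Trait 3: 2; Trait 4: 2.
Total tree length = 9.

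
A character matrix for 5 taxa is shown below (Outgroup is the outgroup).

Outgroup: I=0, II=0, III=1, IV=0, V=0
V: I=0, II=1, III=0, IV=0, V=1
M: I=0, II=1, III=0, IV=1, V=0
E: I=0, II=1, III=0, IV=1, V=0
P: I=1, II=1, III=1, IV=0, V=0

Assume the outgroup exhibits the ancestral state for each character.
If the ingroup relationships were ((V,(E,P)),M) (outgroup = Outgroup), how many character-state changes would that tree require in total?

7

Map each character onto ((V,(E,P)),M) (rooted by Outgroup) and count the minimum state changes it requires (Fitch parsimony):
I: 1; II: 1; III: 2; IV: 2; V: 1.
Total tree length = 7.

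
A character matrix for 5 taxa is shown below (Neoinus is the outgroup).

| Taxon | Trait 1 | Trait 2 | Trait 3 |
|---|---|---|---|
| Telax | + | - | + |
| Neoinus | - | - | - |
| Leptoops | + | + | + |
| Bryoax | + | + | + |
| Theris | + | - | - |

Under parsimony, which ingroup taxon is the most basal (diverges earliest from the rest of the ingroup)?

Theris

The outgroup has state '-' for every character, so '+' is the derived state throughout.
All ingroup taxa share the derived state '+' for Trait 1; it defines the ingroup but does not resolve relationships within it.
Trait 2: derived state '+' in Bryoax and Leptoops only — synapomorphy for {Bryoax, Leptoops}.
Trait 3: derived state '+' in Bryoax, Leptoops, and Telax only — synapomorphy for {Bryoax, Leptoops, Telax}.
Most parsimonious ingroup topology: (((Bryoax,Leptoops),Telax),Theris).
Theris is sister to the clade containing all other ingroup taxa, so it is the earliest-diverging (most basal) ingroup lineage.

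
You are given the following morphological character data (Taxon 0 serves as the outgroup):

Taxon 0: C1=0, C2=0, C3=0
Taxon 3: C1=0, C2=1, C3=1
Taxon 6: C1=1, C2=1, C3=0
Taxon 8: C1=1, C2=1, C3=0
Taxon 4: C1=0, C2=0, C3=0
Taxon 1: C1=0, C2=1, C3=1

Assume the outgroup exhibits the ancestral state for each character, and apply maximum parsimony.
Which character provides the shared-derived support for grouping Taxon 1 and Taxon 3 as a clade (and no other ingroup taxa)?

The outgroup has state '0' for every character, so '1' is the derived state throughout.
C1: derived state '1' in Taxon 6 and Taxon 8 only — synapomorphy for {Taxon 6, Taxon 8}.
Only Taxon 1, Taxon 3, Taxon 6, and Taxon 8 show the derived state '1' for C2, supporting them as a clade.
C3: derived state '1' in Taxon 1 and Taxon 3 only — synapomorphy for {Taxon 1, Taxon 3}.
Most parsimonious ingroup topology: (((Taxon 3,Taxon 1),(Taxon 6,Taxon 8)),Taxon 4).
The clade {Taxon 1, Taxon 3} is supported by C3: its derived state '1' occurs in exactly those taxa and in no other taxon (including the outgroup).

C3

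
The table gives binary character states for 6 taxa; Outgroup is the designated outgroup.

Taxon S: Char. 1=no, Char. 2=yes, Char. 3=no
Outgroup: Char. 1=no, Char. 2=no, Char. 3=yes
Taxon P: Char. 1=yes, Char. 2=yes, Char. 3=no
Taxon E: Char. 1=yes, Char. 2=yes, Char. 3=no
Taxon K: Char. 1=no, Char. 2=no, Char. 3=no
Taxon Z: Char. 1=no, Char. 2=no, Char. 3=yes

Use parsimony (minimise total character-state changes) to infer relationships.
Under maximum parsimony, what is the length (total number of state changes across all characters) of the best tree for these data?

3

Character polarity is set by the outgroup: the derived state is whichever differs from the outgroup's state, so for Char. 3 the derived state is 'no', and for the remaining characters it is 'yes'.
Char. 1: derived state 'yes' in Taxon E and Taxon P only — synapomorphy for {Taxon E, Taxon P}.
Char. 2 (derived state 'yes') is shared by Taxon E, Taxon P, and Taxon S — a synapomorphy uniting that clade.
Char. 3 (derived state 'no') is shared by Taxon E, Taxon K, Taxon P, and Taxon S — a synapomorphy uniting that clade.
Most parsimonious ingroup topology: (Taxon Z,((Taxon S,(Taxon P,Taxon E)),Taxon K)).
Changes per character on this tree: Char. 1: 1; Char. 2: 1; Char. 3: 1.
Total = 3.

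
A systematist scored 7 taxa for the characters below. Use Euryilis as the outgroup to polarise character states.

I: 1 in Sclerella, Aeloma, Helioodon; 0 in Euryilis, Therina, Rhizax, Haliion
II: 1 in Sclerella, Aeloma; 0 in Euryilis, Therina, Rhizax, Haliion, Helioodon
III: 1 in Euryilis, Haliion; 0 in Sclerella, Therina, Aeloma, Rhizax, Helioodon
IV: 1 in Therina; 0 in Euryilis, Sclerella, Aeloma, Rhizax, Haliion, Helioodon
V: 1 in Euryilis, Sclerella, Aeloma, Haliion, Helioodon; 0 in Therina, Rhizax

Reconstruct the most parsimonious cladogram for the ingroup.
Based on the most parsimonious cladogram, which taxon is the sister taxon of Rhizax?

Character polarity is set by the outgroup: the derived state is whichever differs from the outgroup's state, so for III, V the derived state is '0', and for the remaining characters it is '1'.
Only Aeloma, Helioodon, and Sclerella show the derived state '1' for I, supporting them as a clade.
Only Aeloma and Sclerella show the derived state '1' for II, supporting them as a clade.
III: derived state '0' in Aeloma, Helioodon, Rhizax, Sclerella, and Therina only — synapomorphy for {Aeloma, Helioodon, Rhizax, Sclerella, Therina}.
IV (derived state '1') is unique to Therina (autapomorphy; uninformative for grouping).
Only Rhizax and Therina show the derived state '0' for V, supporting them as a clade.
Most parsimonious ingroup topology: ((((Sclerella,Aeloma),Helioodon),(Therina,Rhizax)),Haliion).
Rhizax and Therina form a cherry on this tree, so they are sister taxa.

Therina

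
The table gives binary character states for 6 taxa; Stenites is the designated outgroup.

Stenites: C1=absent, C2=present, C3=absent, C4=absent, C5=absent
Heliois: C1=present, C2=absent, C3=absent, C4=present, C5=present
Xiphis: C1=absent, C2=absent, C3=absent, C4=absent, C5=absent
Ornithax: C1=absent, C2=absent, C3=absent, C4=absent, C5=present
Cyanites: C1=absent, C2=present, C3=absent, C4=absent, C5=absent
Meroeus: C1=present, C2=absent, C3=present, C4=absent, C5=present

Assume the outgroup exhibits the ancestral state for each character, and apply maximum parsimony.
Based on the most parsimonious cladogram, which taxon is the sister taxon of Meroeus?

Heliois

Character polarity is set by the outgroup: the derived state is whichever differs from the outgroup's state, so for C2 the derived state is 'absent', and for the remaining characters it is 'present'.
C1 (derived state 'present') is shared by Heliois and Meroeus — a synapomorphy uniting that clade.
C2: derived state 'absent' in Heliois, Meroeus, Ornithax, and Xiphis only — synapomorphy for {Heliois, Meroeus, Ornithax, Xiphis}.
C3 (derived state 'present') is unique to Meroeus (autapomorphy; uninformative for grouping).
C4 (derived state 'present') is unique to Heliois (autapomorphy; uninformative for grouping).
C5: derived state 'present' in Heliois, Meroeus, and Ornithax only — synapomorphy for {Heliois, Meroeus, Ornithax}.
Most parsimonious ingroup topology: ((((Heliois,Meroeus),Ornithax),Xiphis),Cyanites).
Meroeus and Heliois form a cherry on this tree, so they are sister taxa.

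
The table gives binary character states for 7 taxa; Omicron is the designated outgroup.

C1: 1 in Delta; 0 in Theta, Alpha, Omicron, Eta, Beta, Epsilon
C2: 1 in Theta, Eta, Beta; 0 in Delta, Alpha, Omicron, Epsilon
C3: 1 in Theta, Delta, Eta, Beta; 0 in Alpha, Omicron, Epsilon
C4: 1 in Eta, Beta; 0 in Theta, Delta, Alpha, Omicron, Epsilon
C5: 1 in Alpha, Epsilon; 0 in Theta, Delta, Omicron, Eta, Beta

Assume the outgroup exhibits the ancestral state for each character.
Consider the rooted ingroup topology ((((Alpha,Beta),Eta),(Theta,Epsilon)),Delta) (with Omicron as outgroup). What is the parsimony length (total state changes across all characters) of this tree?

11

Map each character onto ((((Alpha,Beta),Eta),(Theta,Epsilon)),Delta) (rooted by Omicron) and count the minimum state changes it requires (Fitch parsimony):
C1: 1; C2: 3; C3: 3; C4: 2; C5: 2.
Total tree length = 11.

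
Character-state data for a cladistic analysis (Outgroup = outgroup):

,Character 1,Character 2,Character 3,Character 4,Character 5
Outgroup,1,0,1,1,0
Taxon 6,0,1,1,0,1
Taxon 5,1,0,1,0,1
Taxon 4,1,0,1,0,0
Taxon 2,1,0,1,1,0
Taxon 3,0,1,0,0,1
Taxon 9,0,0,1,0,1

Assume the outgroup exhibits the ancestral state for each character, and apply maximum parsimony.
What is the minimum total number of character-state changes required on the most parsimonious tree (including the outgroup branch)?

5

Character polarity is set by the outgroup: the derived state is whichever differs from the outgroup's state, so for Character 1, Character 3, Character 4 the derived state is '0', and for the remaining characters it is '1'.
Character 1: derived state '0' in Taxon 3, Taxon 6, and Taxon 9 only — synapomorphy for {Taxon 3, Taxon 6, Taxon 9}.
Only Taxon 3 and Taxon 6 show the derived state '1' for Character 2, supporting them as a clade.
Character 3: derived state '0' in Taxon 3 only — an autapomorphy, so it tells us nothing about relationships among taxa.
Only Taxon 3, Taxon 4, Taxon 5, Taxon 6, and Taxon 9 show the derived state '0' for Character 4, supporting them as a clade.
Character 5 (derived state '1') is shared by Taxon 3, Taxon 5, Taxon 6, and Taxon 9 — a synapomorphy uniting that clade.
Most parsimonious ingroup topology: (((((Taxon 6,Taxon 3),Taxon 9),Taxon 5),Taxon 4),Taxon 2).
Changes per character on this tree: Character 1: 1; Character 2: 1; Character 3: 1; Character 4: 1; Character 5: 1.
Total = 5.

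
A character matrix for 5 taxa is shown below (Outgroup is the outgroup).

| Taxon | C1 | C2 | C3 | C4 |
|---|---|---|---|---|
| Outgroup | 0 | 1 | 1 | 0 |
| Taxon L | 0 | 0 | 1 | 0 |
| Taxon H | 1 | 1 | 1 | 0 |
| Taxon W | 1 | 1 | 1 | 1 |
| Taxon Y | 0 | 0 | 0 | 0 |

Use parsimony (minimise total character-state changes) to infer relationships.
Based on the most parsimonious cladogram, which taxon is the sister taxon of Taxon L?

Character polarity is set by the outgroup: the derived state is whichever differs from the outgroup's state, so for C2, C3 the derived state is '0', and for the remaining characters it is '1'.
C1 (derived state '1') is shared by Taxon H and Taxon W — a synapomorphy uniting that clade.
Only Taxon L and Taxon Y show the derived state '0' for C2, supporting them as a clade.
C3 (derived state '0') is unique to Taxon Y (autapomorphy; uninformative for grouping).
C4 (derived state '1') is unique to Taxon W (autapomorphy; uninformative for grouping).
Most parsimonious ingroup topology: ((Taxon L,Taxon Y),(Taxon H,Taxon W)).
Taxon L and Taxon Y form a cherry on this tree, so they are sister taxa.

Taxon Y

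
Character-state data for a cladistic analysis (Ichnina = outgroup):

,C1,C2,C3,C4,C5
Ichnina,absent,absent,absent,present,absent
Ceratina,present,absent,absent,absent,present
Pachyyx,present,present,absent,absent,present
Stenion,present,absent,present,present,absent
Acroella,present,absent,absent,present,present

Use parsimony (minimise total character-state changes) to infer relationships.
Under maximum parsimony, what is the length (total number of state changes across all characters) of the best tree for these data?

Character polarity is set by the outgroup: the derived state is whichever differs from the outgroup's state, so for C4 the derived state is 'absent', and for the remaining characters it is 'present'.
C1 (derived state 'present') is shared by all ingroup taxa — unites the whole ingroup.
C2 (derived state 'present') is unique to Pachyyx (autapomorphy; uninformative for grouping).
C3 (derived state 'present') is unique to Stenion (autapomorphy; uninformative for grouping).
C4: derived state 'absent' in Ceratina and Pachyyx only — synapomorphy for {Ceratina, Pachyyx}.
Only Acroella, Ceratina, and Pachyyx show the derived state 'present' for C5, supporting them as a clade.
Most parsimonious ingroup topology: (((Ceratina,Pachyyx),Acroella),Stenion).
Changes per character on this tree: C1: 1; C2: 1; C3: 1; C4: 1; C5: 1.
Total = 5.

5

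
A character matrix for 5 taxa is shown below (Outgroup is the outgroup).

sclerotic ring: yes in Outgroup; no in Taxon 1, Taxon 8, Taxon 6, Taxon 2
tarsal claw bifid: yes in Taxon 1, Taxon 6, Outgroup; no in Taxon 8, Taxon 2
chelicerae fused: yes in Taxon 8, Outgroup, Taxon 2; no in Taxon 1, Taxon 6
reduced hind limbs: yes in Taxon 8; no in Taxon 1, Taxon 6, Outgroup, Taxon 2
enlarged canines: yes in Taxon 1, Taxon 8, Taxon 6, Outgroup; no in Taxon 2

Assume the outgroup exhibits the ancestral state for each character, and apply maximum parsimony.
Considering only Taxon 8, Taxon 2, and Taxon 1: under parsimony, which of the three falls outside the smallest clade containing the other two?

Character polarity is set by the outgroup: the derived state is whichever differs from the outgroup's state, so for sclerotic ring, tarsal claw bifid, chelicerae fused, enlarged canines the derived state is 'no', and for the remaining characters it is 'yes'.
sclerotic ring (derived state 'no') is shared by all ingroup taxa — unites the whole ingroup.
tarsal claw bifid: derived state 'no' in Taxon 2 and Taxon 8 only — synapomorphy for {Taxon 2, Taxon 8}.
chelicerae fused (derived state 'no') is shared by Taxon 1 and Taxon 6 — a synapomorphy uniting that clade.
reduced hind limbs: derived state 'yes' in Taxon 8 only — an autapomorphy, so it tells us nothing about relationships among taxa.
enlarged canines (derived state 'no') is unique to Taxon 2 (autapomorphy; uninformative for grouping).
Most parsimonious ingroup topology: ((Taxon 1,Taxon 6),(Taxon 2,Taxon 8)).
Taxon 8 and Taxon 2 share a more recent common ancestor with each other than either does with Taxon 1, so Taxon 1 is the least closely related of the three.

Taxon 1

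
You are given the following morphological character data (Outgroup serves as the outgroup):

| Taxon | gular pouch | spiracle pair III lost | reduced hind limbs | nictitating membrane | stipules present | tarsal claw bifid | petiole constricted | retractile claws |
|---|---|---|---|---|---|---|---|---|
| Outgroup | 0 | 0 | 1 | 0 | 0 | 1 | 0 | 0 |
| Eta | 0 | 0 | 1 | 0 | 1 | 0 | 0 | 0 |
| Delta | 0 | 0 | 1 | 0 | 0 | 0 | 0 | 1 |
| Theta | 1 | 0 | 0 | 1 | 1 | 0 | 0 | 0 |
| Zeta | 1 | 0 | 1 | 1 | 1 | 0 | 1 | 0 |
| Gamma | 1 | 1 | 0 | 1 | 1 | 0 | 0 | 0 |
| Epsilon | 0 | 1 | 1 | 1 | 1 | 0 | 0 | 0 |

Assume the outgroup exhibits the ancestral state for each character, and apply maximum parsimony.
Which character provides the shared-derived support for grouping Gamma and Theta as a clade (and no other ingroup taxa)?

Character polarity is set by the outgroup: the derived state is whichever differs from the outgroup's state, so for reduced hind limbs, tarsal claw bifid the derived state is '0', and for the remaining characters it is '1'.
Only Gamma, Theta, and Zeta show the derived state '1' for gular pouch, supporting them as a clade.
spiracle pair III lost groups Epsilon and Gamma, which is incompatible with the clades supported by the remaining characters; treating it as convergent (homoplasy) costs fewer steps than any alternative tree.
reduced hind limbs (derived state '0') is shared by Gamma and Theta — a synapomorphy uniting that clade.
nictitating membrane (derived state '1') is shared by Epsilon, Gamma, Theta, and Zeta — a synapomorphy uniting that clade.
stipules present: derived state '1' in Epsilon, Eta, Gamma, Theta, and Zeta only — synapomorphy for {Epsilon, Eta, Gamma, Theta, Zeta}.
tarsal claw bifid (derived state '0') is shared by all ingroup taxa — unites the whole ingroup.
petiole constricted (derived state '1') is unique to Zeta (autapomorphy; uninformative for grouping).
retractile claws (derived state '1') is unique to Delta (autapomorphy; uninformative for grouping).
Most parsimonious ingroup topology: ((Eta,(((Theta,Gamma),Zeta),Epsilon)),Delta).
The clade {Gamma, Theta} is supported by reduced hind limbs: its derived state '0' occurs in exactly those taxa and in no other taxon (including the outgroup).

reduced hind limbs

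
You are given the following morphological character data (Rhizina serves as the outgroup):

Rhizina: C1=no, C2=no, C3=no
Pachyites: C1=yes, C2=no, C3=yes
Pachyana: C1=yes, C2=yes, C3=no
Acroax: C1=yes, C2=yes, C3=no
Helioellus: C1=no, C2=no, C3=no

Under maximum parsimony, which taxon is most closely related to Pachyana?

The outgroup has state 'no' for every character, so 'yes' is the derived state throughout.
Only Acroax, Pachyana, and Pachyites show the derived state 'yes' for C1, supporting them as a clade.
Only Acroax and Pachyana show the derived state 'yes' for C2, supporting them as a clade.
C3: derived state 'yes' in Pachyites only — an autapomorphy, so it tells us nothing about relationships among taxa.
Most parsimonious ingroup topology: ((Pachyites,(Pachyana,Acroax)),Helioellus).
Pachyana and Acroax form a cherry on this tree, so they are sister taxa.

Acroax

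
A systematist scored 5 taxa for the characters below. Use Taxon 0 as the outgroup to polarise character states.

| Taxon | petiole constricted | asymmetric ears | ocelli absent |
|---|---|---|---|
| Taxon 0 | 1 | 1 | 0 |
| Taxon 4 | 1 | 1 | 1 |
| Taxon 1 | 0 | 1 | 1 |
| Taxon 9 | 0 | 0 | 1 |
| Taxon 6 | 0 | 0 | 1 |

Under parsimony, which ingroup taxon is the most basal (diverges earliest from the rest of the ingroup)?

Taxon 4

Character polarity is set by the outgroup: the derived state is whichever differs from the outgroup's state, so for petiole constricted, asymmetric ears the derived state is '0', and for the remaining characters it is '1'.
petiole constricted (derived state '0') is shared by Taxon 1, Taxon 6, and Taxon 9 — a synapomorphy uniting that clade.
asymmetric ears: derived state '0' in Taxon 6 and Taxon 9 only — synapomorphy for {Taxon 6, Taxon 9}.
ocelli absent (derived state '1') is shared by all ingroup taxa — unites the whole ingroup.
Most parsimonious ingroup topology: (Taxon 4,(Taxon 1,(Taxon 9,Taxon 6))).
Taxon 4 is sister to the clade containing all other ingroup taxa, so it is the earliest-diverging (most basal) ingroup lineage.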